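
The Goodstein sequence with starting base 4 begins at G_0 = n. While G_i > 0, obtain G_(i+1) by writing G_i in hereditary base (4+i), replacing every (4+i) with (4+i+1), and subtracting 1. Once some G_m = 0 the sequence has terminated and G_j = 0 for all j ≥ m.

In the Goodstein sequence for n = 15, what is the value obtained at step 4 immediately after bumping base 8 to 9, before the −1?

25

G_0=15  [base 4] 3·4 + 3  →[4↦5]→  3·5 + 3 = 18  −1 ⇒ G_1=17
G_1=17  [base 5] 3·5 + 2  →[5↦6]→  3·6 + 2 = 20  −1 ⇒ G_2=19
G_2=19  [base 6] 3·6 + 1  →[6↦7]→  3·7 + 1 = 22  −1 ⇒ G_3=21
G_3=21  [base 7] 3·7  →[7↦8]→  3·8 = 24  −1 ⇒ G_4=23
G_4=23  [base 8] 2·8 + 7  →[8↦9]→  2·9 + 7 = 25  −1 ⇒ G_5=24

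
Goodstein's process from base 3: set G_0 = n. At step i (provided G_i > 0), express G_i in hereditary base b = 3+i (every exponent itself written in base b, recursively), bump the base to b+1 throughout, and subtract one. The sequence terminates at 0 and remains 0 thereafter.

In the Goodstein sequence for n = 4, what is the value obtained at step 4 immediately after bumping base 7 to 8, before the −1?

G_0=4  [base 3] 3 + 1  →[3↦4]→  4 + 1 = 5  −1 ⇒ G_1=4
G_1=4  [base 4] 4  →[4↦5]→  5 = 5  −1 ⇒ G_2=4
G_2=4  [base 5] 4  →[5↦6]→  4 = 4  −1 ⇒ G_3=3
G_3=3  [base 6] 3  →[6↦7]→  3 = 3  −1 ⇒ G_4=2
G_4=2  [base 7] 2  →[7↦8]→  2 = 2  −1 ⇒ G_5=1

2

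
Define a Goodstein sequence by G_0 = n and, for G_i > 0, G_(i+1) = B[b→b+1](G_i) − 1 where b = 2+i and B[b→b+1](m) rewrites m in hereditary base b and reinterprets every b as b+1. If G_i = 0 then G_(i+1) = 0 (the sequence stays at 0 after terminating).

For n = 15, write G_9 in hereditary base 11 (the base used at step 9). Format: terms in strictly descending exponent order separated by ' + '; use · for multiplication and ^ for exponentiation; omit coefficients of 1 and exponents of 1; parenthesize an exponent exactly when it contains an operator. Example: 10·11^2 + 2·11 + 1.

G_0 = 15. HB_2(15) = 2^(2 + 1) + 2^2 + 2 + 1. Bump = 112. G_1 = 111.
G_1 = 111. HB_3(111) = 3^(3 + 1) + 3^3 + 3. Bump = 1284. G_2 = 1283.
G_2 = 1283. HB_4(1283) = 4^(4 + 1) + 4^4 + 3. Bump = 18753. G_3 = 18752.
G_3 = 18752. HB_5(18752) = 5^(5 + 1) + 5^5 + 2. Bump = 326594. G_4 = 326593.
G_4 = 326593. HB_6(326593) = 6^(6 + 1) + 6^6 + 1. Bump = 6588345. G_5 = 6588344.
G_5 = 6588344. HB_7(6588344) = 7^(7 + 1) + 7^7. Bump = 150994944. G_6 = 150994943.
G_6 = 150994943. HB_8(150994943) = 8^(8 + 1) + 7·8^7 + 7·8^6 + 7·8^5 + 7·8^4 + 7·8^3 + 7·8^2 + 7·8 + 7. Bump = 3524450281. G_7 = 3524450280.
G_7 = 3524450280. HB_9(3524450280) = 9^(9 + 1) + 7·9^7 + 7·9^6 + 7·9^5 + 7·9^4 + 7·9^3 + 7·9^2 + 7·9 + 6. Bump = 100077777776. G_8 = 100077777775.
G_8 = 100077777775. HB_10(100077777775) = 10^(10 + 1) + 7·10^7 + 7·10^6 + 7·10^5 + 7·10^4 + 7·10^3 + 7·10^2 + 7·10 + 5. Bump = 3138578427935. G_9 = 3138578427934.

11^(11 + 1) + 7·11^7 + 7·11^6 + 7·11^5 + 7·11^4 + 7·11^3 + 7·11^2 + 7·11 + 4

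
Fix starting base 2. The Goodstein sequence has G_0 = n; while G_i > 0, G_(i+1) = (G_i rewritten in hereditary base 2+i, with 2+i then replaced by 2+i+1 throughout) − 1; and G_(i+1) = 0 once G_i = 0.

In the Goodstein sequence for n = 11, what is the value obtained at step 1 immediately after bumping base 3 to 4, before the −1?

1028

(0) 11|_2 = 2^(2 + 1) + 2 + 1 ↦ 3^(3 + 1) + 3 + 1|_3 = 85 ⇒ 84
(1) 84|_3 = 3^(3 + 1) + 3 ↦ 4^(4 + 1) + 4|_4 = 1028 ⇒ 1027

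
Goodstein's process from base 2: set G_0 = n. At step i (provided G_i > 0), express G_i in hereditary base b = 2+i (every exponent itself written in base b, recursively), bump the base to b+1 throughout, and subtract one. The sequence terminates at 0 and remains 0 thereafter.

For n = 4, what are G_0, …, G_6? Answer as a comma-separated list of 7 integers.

4, 26, 41, 60, 83, 109, 139

base 2: 4 = 2^2; at 3: 3^3 = 27; next = 26
base 3: 26 = 2·3^2 + 2·3 + 2; at 4: 2·4^2 + 2·4 + 2 = 42; next = 41
base 4: 41 = 2·4^2 + 2·4 + 1; at 5: 2·5^2 + 2·5 + 1 = 61; next = 60
base 5: 60 = 2·5^2 + 2·5; at 6: 2·6^2 + 2·6 = 84; next = 83
base 6: 83 = 2·6^2 + 6 + 5; at 7: 2·7^2 + 7 + 5 = 110; next = 109
base 7: 109 = 2·7^2 + 7 + 4; at 8: 2·8^2 + 8 + 4 = 140; next = 139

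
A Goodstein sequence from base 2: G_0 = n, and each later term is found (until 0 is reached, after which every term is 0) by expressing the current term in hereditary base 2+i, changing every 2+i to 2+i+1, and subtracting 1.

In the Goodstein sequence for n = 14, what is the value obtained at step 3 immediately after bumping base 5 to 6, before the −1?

326592

14 —HB2→ 2^(2 + 1) + 2^2 + 2 —bump→ 3^(3 + 1) + 3^3 + 3 = 111 —(−1)→ 110
110 —HB3→ 3^(3 + 1) + 3^3 + 2 —bump→ 4^(4 + 1) + 4^4 + 2 = 1282 —(−1)→ 1281
1281 —HB4→ 4^(4 + 1) + 4^4 + 1 —bump→ 5^(5 + 1) + 5^5 + 1 = 18751 —(−1)→ 18750
18750 —HB5→ 5^(5 + 1) + 5^5 —bump→ 6^(6 + 1) + 6^6 = 326592 —(−1)→ 326591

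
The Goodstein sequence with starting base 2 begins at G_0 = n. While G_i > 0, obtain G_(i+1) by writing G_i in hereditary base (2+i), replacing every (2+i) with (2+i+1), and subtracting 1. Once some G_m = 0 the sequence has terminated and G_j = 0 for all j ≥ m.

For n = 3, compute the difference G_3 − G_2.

(0) 3|_2 = 2 + 1 ↦ 3 + 1|_3 = 4 ⇒ 3
(1) 3|_3 = 3 ↦ 4|_4 = 4 ⇒ 3
(2) 3|_4 = 3 ↦ 3|_5 = 3 ⇒ 2

-1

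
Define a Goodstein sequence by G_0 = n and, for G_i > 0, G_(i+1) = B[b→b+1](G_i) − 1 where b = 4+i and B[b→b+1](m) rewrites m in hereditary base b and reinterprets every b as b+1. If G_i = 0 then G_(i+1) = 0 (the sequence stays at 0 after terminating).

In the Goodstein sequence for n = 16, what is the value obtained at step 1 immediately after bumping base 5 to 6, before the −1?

G_0=16  [base 4] 4^2  →[4↦5]→  5^2 = 25  −1 ⇒ G_1=24
G_1=24  [base 5] 4·5 + 4  →[5↦6]→  4·6 + 4 = 28  −1 ⇒ G_2=27

28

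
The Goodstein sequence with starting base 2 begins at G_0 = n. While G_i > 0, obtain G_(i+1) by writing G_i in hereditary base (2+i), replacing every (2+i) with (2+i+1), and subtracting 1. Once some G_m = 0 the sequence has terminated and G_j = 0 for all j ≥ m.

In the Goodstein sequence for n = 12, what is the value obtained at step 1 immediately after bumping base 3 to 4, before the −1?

1066

i=0: 12 = 2^(2 + 1) + 2^2 (b=2); 2→3: 3^(3 + 1) + 3^3 = 108; 108−1 = 107
i=1: 107 = 3^(3 + 1) + 2·3^2 + 2·3 + 2 (b=3); 3→4: 4^(4 + 1) + 2·4^2 + 2·4 + 2 = 1066; 1066−1 = 1065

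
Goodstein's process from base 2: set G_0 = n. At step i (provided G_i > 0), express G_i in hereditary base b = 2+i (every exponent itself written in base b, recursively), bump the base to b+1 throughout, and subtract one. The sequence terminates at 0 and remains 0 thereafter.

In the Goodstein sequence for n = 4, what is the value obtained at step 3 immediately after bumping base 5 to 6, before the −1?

84

G_0=4  [base 2] 2^2  →[2↦3]→  3^3 = 27  −1 ⇒ G_1=26
G_1=26  [base 3] 2·3^2 + 2·3 + 2  →[3↦4]→  2·4^2 + 2·4 + 2 = 42  −1 ⇒ G_2=41
G_2=41  [base 4] 2·4^2 + 2·4 + 1  →[4↦5]→  2·5^2 + 2·5 + 1 = 61  −1 ⇒ G_3=60
G_3=60  [base 5] 2·5^2 + 2·5  →[5↦6]→  2·6^2 + 2·6 = 84  −1 ⇒ G_4=83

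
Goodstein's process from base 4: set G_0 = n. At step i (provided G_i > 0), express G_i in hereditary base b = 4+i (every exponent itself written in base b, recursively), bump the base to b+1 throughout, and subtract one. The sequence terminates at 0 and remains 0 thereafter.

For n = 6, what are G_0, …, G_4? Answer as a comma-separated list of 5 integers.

6, 6, 6, 6, 5

6 —HB4→ 4 + 2 —bump→ 5 + 2 = 7 —(−1)→ 6
6 —HB5→ 5 + 1 —bump→ 6 + 1 = 7 —(−1)→ 6
6 —HB6→ 6 —bump→ 7 = 7 —(−1)→ 6
6 —HB7→ 6 —bump→ 6 = 6 —(−1)→ 5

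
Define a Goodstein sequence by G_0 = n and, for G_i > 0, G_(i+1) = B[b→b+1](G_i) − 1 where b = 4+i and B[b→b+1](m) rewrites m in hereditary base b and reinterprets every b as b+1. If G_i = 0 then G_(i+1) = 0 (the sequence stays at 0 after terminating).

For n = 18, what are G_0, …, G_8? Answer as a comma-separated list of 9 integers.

step 0: 18 = 4^2 + 2; sub 5 for 4: 5^2 + 2; = 27; G_1 = 27−1 = 26
step 1: 26 = 5^2 + 1; sub 6 for 5: 6^2 + 1; = 37; G_2 = 37−1 = 36
step 2: 36 = 6^2; sub 7 for 6: 7^2; = 49; G_3 = 49−1 = 48
step 3: 48 = 6·7 + 6; sub 8 for 7: 6·8 + 6; = 54; G_4 = 54−1 = 53
step 4: 53 = 6·8 + 5; sub 9 for 8: 6·9 + 5; = 59; G_5 = 59−1 = 58
step 5: 58 = 6·9 + 4; sub 10 for 9: 6·10 + 4; = 64; G_6 = 64−1 = 63
step 6: 63 = 6·10 + 3; sub 11 for 10: 6·11 + 3; = 69; G_7 = 69−1 = 68
step 7: 68 = 6·11 + 2; sub 12 for 11: 6·12 + 2; = 74; G_8 = 74−1 = 73

18, 26, 36, 48, 53, 58, 63, 68, 73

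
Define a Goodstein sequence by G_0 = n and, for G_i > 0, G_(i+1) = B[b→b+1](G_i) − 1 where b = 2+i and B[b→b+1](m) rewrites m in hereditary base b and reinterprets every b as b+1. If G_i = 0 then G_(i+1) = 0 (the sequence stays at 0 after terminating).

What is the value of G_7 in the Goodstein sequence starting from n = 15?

3524450280

G_0=15  [base 2] 2^(2 + 1) + 2^2 + 2 + 1  →[2↦3]→  3^(3 + 1) + 3^3 + 3 + 1 = 112  −1 ⇒ G_1=111
G_1=111  [base 3] 3^(3 + 1) + 3^3 + 3  →[3↦4]→  4^(4 + 1) + 4^4 + 4 = 1284  −1 ⇒ G_2=1283
G_2=1283  [base 4] 4^(4 + 1) + 4^4 + 3  →[4↦5]→  5^(5 + 1) + 5^5 + 3 = 18753  −1 ⇒ G_3=18752
G_3=18752  [base 5] 5^(5 + 1) + 5^5 + 2  →[5↦6]→  6^(6 + 1) + 6^6 + 2 = 326594  −1 ⇒ G_4=326593
G_4=326593  [base 6] 6^(6 + 1) + 6^6 + 1  →[6↦7]→  7^(7 + 1) + 7^7 + 1 = 6588345  −1 ⇒ G_5=6588344
G_5=6588344  [base 7] 7^(7 + 1) + 7^7  →[7↦8]→  8^(8 + 1) + 8^8 = 150994944  −1 ⇒ G_6=150994943
G_6=150994943  [base 8] 8^(8 + 1) + 7·8^7 + 7·8^6 + 7·8^5 + 7·8^4 + 7·8^3 + 7·8^2 + 7·8 + 7  →[8↦9]→  9^(9 + 1) + 7·9^7 + 7·9^6 + 7·9^5 + 7·9^4 + 7·9^3 + 7·9^2 + 7·9 + 7 = 3524450281  −1 ⇒ G_7=3524450280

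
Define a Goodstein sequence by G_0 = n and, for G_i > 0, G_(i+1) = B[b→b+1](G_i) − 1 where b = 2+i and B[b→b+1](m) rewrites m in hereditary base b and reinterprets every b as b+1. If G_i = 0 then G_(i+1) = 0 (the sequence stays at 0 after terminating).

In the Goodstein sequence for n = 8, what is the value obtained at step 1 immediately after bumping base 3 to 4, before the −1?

554

G_0=8  [base 2] 2^(2 + 1)  →[2↦3]→  3^(3 + 1) = 81  −1 ⇒ G_1=80
G_1=80  [base 3] 2·3^3 + 2·3^2 + 2·3 + 2  →[3↦4]→  2·4^4 + 2·4^2 + 2·4 + 2 = 554  −1 ⇒ G_2=553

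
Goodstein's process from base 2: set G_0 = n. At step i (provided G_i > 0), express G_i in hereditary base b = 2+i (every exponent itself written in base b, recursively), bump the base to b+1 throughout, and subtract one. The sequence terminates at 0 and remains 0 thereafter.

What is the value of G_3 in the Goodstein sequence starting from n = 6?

G_0 = 6. HB_2(6) = 2^2 + 2. Bump = 30. G_1 = 29.
G_1 = 29. HB_3(29) = 3^3 + 2. Bump = 258. G_2 = 257.
G_2 = 257. HB_4(257) = 4^4 + 1. Bump = 3126. G_3 = 3125.
G_3 = 3125. HB_5(3125) = 5^5. Bump = 46656. G_4 = 46655.

3125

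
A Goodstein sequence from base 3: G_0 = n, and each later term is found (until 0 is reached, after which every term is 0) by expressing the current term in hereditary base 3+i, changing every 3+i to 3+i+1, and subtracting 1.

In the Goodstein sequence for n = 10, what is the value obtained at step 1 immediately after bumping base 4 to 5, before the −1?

base 3: 10 = 3^2 + 1; at 4: 4^2 + 1 = 17; next = 16
base 4: 16 = 4^2; at 5: 5^2 = 25; next = 24

25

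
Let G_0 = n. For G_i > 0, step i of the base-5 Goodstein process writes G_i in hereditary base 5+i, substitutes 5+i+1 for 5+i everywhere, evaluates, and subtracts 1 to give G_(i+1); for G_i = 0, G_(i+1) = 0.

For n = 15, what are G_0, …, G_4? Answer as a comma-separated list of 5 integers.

15, 17, 18, 19, 20

base 5: 15 = 3·5; at 6: 3·6 = 18; next = 17
base 6: 17 = 2·6 + 5; at 7: 2·7 + 5 = 19; next = 18
base 7: 18 = 2·7 + 4; at 8: 2·8 + 4 = 20; next = 19
base 8: 19 = 2·8 + 3; at 9: 2·9 + 3 = 21; next = 20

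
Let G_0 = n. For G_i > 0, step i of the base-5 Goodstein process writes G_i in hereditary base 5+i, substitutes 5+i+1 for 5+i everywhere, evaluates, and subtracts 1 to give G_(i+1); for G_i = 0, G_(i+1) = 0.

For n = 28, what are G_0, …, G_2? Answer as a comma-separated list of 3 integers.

28, 38, 50

[0] 28 ≡ 5^2 + 3 (base 5). Lift 6: 39. −1: 38.
[1] 38 ≡ 6^2 + 2 (base 6). Lift 7: 51. −1: 50.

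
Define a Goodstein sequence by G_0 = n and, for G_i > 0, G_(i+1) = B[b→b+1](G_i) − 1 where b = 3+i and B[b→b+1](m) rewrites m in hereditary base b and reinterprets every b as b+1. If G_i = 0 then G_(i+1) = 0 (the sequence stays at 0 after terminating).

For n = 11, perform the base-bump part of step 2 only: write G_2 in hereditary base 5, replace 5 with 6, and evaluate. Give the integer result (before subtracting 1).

[0] 11 ≡ 3^2 + 2 (base 3). Lift 4: 18. −1: 17.
[1] 17 ≡ 4^2 + 1 (base 4). Lift 5: 26. −1: 25.
[2] 25 ≡ 5^2 (base 5). Lift 6: 36. −1: 35.

36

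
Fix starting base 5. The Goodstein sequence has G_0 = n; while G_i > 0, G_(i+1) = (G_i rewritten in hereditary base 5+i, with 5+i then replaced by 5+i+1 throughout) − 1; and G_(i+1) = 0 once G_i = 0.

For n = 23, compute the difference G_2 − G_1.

step 0: 23 = 4·5 + 3; sub 6 for 5: 4·6 + 3; = 27; G_1 = 27−1 = 26
step 1: 26 = 4·6 + 2; sub 7 for 6: 4·7 + 2; = 30; G_2 = 30−1 = 29

3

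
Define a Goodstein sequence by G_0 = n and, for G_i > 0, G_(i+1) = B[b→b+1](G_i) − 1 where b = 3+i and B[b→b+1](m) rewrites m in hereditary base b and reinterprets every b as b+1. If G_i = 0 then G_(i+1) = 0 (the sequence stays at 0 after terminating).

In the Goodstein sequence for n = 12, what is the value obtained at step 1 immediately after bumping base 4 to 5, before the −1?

28

[0] 12 ≡ 3^2 + 3 (base 3). Lift 4: 20. −1: 19.
[1] 19 ≡ 4^2 + 3 (base 4). Lift 5: 28. −1: 27.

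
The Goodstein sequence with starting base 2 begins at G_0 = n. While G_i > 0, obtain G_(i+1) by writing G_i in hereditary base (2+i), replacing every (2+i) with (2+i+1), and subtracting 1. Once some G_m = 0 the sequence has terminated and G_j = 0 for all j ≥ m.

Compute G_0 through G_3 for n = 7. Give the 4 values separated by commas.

7 —HB2→ 2^2 + 2 + 1 —bump→ 3^3 + 3 + 1 = 31 —(−1)→ 30
30 —HB3→ 3^3 + 3 —bump→ 4^4 + 4 = 260 —(−1)→ 259
259 —HB4→ 4^4 + 3 —bump→ 5^5 + 3 = 3128 —(−1)→ 3127

7, 30, 259, 3127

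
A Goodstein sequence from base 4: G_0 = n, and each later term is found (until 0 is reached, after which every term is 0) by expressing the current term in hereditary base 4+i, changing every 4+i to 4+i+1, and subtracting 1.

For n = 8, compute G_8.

8 —HB4→ 2·4 —bump→ 2·5 = 10 —(−1)→ 9
9 —HB5→ 5 + 4 —bump→ 6 + 4 = 10 —(−1)→ 9
9 —HB6→ 6 + 3 —bump→ 7 + 3 = 10 —(−1)→ 9
9 —HB7→ 7 + 2 —bump→ 8 + 2 = 10 —(−1)→ 9
9 —HB8→ 8 + 1 —bump→ 9 + 1 = 10 —(−1)→ 9
9 —HB9→ 9 —bump→ 10 = 10 —(−1)→ 9
9 —HB10→ 9 —bump→ 9 = 9 —(−1)→ 8
8 —HB11→ 8 —bump→ 8 = 8 —(−1)→ 7

7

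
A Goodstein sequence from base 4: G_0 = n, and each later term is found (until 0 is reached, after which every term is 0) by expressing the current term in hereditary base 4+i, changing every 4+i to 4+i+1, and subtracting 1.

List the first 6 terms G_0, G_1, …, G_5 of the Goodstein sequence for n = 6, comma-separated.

6 —HB4→ 4 + 2 —bump→ 5 + 2 = 7 —(−1)→ 6
6 —HB5→ 5 + 1 —bump→ 6 + 1 = 7 —(−1)→ 6
6 —HB6→ 6 —bump→ 7 = 7 —(−1)→ 6
6 —HB7→ 6 —bump→ 6 = 6 —(−1)→ 5
5 —HB8→ 5 —bump→ 5 = 5 —(−1)→ 4

6, 6, 6, 6, 5, 4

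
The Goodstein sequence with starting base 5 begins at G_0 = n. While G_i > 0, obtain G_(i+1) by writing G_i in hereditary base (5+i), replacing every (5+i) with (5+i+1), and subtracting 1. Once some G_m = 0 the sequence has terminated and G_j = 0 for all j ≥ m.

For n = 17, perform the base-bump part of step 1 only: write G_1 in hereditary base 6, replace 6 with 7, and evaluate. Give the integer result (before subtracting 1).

G_0 = 17. HB_5(17) = 3·5 + 2. Bump = 20. G_1 = 19.
G_1 = 19. HB_6(19) = 3·6 + 1. Bump = 22. G_2 = 21.

22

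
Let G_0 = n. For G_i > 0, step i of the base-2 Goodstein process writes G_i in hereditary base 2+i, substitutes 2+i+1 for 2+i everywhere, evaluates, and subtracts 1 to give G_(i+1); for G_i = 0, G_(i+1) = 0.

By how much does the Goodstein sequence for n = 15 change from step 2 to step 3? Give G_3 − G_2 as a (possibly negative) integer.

step 0: 15 = 2^(2 + 1) + 2^2 + 2 + 1; sub 3 for 2: 3^(3 + 1) + 3^3 + 3 + 1; = 112; G_1 = 112−1 = 111
step 1: 111 = 3^(3 + 1) + 3^3 + 3; sub 4 for 3: 4^(4 + 1) + 4^4 + 4; = 1284; G_2 = 1284−1 = 1283
step 2: 1283 = 4^(4 + 1) + 4^4 + 3; sub 5 for 4: 5^(5 + 1) + 5^5 + 3; = 18753; G_3 = 18753−1 = 18752

17469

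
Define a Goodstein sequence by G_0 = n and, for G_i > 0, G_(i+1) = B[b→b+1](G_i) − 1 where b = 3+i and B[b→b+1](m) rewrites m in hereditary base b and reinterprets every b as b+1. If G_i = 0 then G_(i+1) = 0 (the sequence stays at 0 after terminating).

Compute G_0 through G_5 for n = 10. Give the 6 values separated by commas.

10 —HB3→ 3^2 + 1 —bump→ 4^2 + 1 = 17 —(−1)→ 16
16 —HB4→ 4^2 —bump→ 5^2 = 25 —(−1)→ 24
24 —HB5→ 4·5 + 4 —bump→ 4·6 + 4 = 28 —(−1)→ 27
27 —HB6→ 4·6 + 3 —bump→ 4·7 + 3 = 31 —(−1)→ 30
30 —HB7→ 4·7 + 2 —bump→ 4·8 + 2 = 34 —(−1)→ 33

10, 16, 24, 27, 30, 33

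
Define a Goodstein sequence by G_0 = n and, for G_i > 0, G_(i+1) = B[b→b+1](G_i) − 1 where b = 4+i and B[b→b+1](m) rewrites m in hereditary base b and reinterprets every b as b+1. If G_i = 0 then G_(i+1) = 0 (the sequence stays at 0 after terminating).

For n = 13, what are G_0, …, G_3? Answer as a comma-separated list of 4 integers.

G_0=13  [base 4] 3·4 + 1  →[4↦5]→  3·5 + 1 = 16  −1 ⇒ G_1=15
G_1=15  [base 5] 3·5  →[5↦6]→  3·6 = 18  −1 ⇒ G_2=17
G_2=17  [base 6] 2·6 + 5  →[6↦7]→  2·7 + 5 = 19  −1 ⇒ G_3=18

13, 15, 17, 18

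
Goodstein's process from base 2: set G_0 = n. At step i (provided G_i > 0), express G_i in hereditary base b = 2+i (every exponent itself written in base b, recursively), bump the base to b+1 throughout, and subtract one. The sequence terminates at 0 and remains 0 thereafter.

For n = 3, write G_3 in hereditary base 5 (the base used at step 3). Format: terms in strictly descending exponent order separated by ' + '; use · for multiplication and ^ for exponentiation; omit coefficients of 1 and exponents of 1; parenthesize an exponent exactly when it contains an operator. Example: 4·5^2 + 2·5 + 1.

2

(0) 3|_2 = 2 + 1 ↦ 3 + 1|_3 = 4 ⇒ 3
(1) 3|_3 = 3 ↦ 4|_4 = 4 ⇒ 3
(2) 3|_4 = 3 ↦ 3|_5 = 3 ⇒ 2
(3) 2|_5 = 2 ↦ 2|_6 = 2 ⇒ 1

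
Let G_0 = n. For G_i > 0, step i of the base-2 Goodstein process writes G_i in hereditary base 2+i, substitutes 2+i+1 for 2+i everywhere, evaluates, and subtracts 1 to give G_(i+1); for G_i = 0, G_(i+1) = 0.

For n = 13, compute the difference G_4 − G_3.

264619

G_0 = 13. HB_2(13) = 2^(2 + 1) + 2^2 + 1. Bump = 109. G_1 = 108.
G_1 = 108. HB_3(108) = 3^(3 + 1) + 3^3. Bump = 1280. G_2 = 1279.
G_2 = 1279. HB_4(1279) = 4^(4 + 1) + 3·4^3 + 3·4^2 + 3·4 + 3. Bump = 16093. G_3 = 16092.
G_3 = 16092. HB_5(16092) = 5^(5 + 1) + 3·5^3 + 3·5^2 + 3·5 + 2. Bump = 280712. G_4 = 280711.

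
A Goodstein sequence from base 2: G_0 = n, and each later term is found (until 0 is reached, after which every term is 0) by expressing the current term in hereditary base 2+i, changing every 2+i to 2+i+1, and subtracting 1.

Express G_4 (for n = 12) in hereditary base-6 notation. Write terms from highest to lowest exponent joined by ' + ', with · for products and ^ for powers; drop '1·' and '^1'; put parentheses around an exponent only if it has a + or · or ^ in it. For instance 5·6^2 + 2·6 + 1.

G_0=12  [base 2] 2^(2 + 1) + 2^2  →[2↦3]→  3^(3 + 1) + 3^3 = 108  −1 ⇒ G_1=107
G_1=107  [base 3] 3^(3 + 1) + 2·3^2 + 2·3 + 2  →[3↦4]→  4^(4 + 1) + 2·4^2 + 2·4 + 2 = 1066  −1 ⇒ G_2=1065
G_2=1065  [base 4] 4^(4 + 1) + 2·4^2 + 2·4 + 1  →[4↦5]→  5^(5 + 1) + 2·5^2 + 2·5 + 1 = 15686  −1 ⇒ G_3=15685
G_3=15685  [base 5] 5^(5 + 1) + 2·5^2 + 2·5  →[5↦6]→  6^(6 + 1) + 2·6^2 + 2·6 = 280020  −1 ⇒ G_4=280019
G_4=280019  [base 6] 6^(6 + 1) + 2·6^2 + 6 + 5  →[6↦7]→  7^(7 + 1) + 2·7^2 + 7 + 5 = 5764911  −1 ⇒ G_5=5764910

6^(6 + 1) + 2·6^2 + 6 + 5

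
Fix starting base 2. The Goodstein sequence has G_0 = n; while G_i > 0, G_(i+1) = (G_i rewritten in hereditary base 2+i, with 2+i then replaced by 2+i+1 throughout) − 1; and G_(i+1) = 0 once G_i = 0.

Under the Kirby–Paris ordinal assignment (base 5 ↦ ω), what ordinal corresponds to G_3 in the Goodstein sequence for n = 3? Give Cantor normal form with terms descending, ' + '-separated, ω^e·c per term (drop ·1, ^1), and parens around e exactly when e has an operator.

step 0: 3 = 2 + 1; sub 3 for 2: 3 + 1; = 4; G_1 = 4−1 = 3
step 1: 3 = 3; sub 4 for 3: 4; = 4; G_2 = 4−1 = 3
step 2: 3 = 3; sub 5 for 4: 3; = 3; G_3 = 3−1 = 2
step 3: 2 = 2; sub 6 for 5: 2; = 2; G_4 = 2−1 = 1

2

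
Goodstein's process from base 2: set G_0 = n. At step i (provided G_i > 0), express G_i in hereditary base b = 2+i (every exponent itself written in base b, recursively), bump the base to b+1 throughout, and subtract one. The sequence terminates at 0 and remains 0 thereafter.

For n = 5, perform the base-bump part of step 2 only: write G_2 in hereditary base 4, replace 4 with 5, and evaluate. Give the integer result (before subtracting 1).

468

G_0=5  [base 2] 2^2 + 1  →[2↦3]→  3^3 + 1 = 28  −1 ⇒ G_1=27
G_1=27  [base 3] 3^3  →[3↦4]→  4^4 = 256  −1 ⇒ G_2=255
G_2=255  [base 4] 3·4^3 + 3·4^2 + 3·4 + 3  →[4↦5]→  3·5^3 + 3·5^2 + 3·5 + 3 = 468  −1 ⇒ G_3=467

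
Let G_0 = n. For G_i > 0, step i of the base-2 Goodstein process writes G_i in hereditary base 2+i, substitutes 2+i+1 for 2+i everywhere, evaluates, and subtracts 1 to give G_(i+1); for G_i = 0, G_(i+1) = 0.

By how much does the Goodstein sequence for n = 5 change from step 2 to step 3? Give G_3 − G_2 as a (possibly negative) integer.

step 0: 5 = 2^2 + 1; sub 3 for 2: 3^3 + 1; = 28; G_1 = 28−1 = 27
step 1: 27 = 3^3; sub 4 for 3: 4^4; = 256; G_2 = 256−1 = 255
step 2: 255 = 3·4^3 + 3·4^2 + 3·4 + 3; sub 5 for 4: 3·5^3 + 3·5^2 + 3·5 + 3; = 468; G_3 = 468−1 = 467

212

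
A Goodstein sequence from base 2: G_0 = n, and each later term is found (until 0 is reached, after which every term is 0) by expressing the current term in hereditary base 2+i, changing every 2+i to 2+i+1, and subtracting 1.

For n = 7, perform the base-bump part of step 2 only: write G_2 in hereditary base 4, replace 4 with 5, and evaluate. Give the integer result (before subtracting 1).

3128

G_0 = 7. HB_2(7) = 2^2 + 2 + 1. Bump = 31. G_1 = 30.
G_1 = 30. HB_3(30) = 3^3 + 3. Bump = 260. G_2 = 259.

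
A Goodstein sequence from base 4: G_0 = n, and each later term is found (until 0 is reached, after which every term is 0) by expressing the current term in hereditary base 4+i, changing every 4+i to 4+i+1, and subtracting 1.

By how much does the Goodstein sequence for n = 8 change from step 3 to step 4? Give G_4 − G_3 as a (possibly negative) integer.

step 0: 8 = 2·4; sub 5 for 4: 2·5; = 10; G_1 = 10−1 = 9
step 1: 9 = 5 + 4; sub 6 for 5: 6 + 4; = 10; G_2 = 10−1 = 9
step 2: 9 = 6 + 3; sub 7 for 6: 7 + 3; = 10; G_3 = 10−1 = 9
step 3: 9 = 7 + 2; sub 8 for 7: 8 + 2; = 10; G_4 = 10−1 = 9

0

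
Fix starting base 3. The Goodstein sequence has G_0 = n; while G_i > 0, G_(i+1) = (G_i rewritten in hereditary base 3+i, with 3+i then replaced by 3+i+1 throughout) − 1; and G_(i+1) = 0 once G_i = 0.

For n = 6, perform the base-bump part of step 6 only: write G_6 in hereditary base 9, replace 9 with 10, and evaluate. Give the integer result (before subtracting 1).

6

G_0=6  [base 3] 2·3  →[3↦4]→  2·4 = 8  −1 ⇒ G_1=7
G_1=7  [base 4] 4 + 3  →[4↦5]→  5 + 3 = 8  −1 ⇒ G_2=7
G_2=7  [base 5] 5 + 2  →[5↦6]→  6 + 2 = 8  −1 ⇒ G_3=7
G_3=7  [base 6] 6 + 1  →[6↦7]→  7 + 1 = 8  −1 ⇒ G_4=7
G_4=7  [base 7] 7  →[7↦8]→  8 = 8  −1 ⇒ G_5=7
G_5=7  [base 8] 7  →[8↦9]→  7 = 7  −1 ⇒ G_6=6
G_6=6  [base 9] 6  →[9↦10]→  6 = 6  −1 ⇒ G_7=5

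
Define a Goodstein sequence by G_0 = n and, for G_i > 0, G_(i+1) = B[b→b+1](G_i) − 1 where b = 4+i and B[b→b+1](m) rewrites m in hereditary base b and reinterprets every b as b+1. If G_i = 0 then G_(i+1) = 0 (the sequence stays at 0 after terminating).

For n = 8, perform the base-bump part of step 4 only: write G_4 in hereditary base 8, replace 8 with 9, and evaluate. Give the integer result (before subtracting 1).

G_0 = 8. HB_4(8) = 2·4. Bump = 10. G_1 = 9.
G_1 = 9. HB_5(9) = 5 + 4. Bump = 10. G_2 = 9.
G_2 = 9. HB_6(9) = 6 + 3. Bump = 10. G_3 = 9.
G_3 = 9. HB_7(9) = 7 + 2. Bump = 10. G_4 = 9.
G_4 = 9. HB_8(9) = 8 + 1. Bump = 10. G_5 = 9.

10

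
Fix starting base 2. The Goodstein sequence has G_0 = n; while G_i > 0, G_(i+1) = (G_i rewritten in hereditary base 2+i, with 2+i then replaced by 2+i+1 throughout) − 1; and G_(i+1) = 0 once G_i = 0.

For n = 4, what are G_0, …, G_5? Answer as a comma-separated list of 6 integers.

4, 26, 41, 60, 83, 109

i=0: 4 = 2^2 (b=2); 2→3: 3^3 = 27; 27−1 = 26
i=1: 26 = 2·3^2 + 2·3 + 2 (b=3); 3→4: 2·4^2 + 2·4 + 2 = 42; 42−1 = 41
i=2: 41 = 2·4^2 + 2·4 + 1 (b=4); 4→5: 2·5^2 + 2·5 + 1 = 61; 61−1 = 60
i=3: 60 = 2·5^2 + 2·5 (b=5); 5→6: 2·6^2 + 2·6 = 84; 84−1 = 83
i=4: 83 = 2·6^2 + 6 + 5 (b=6); 6→7: 2·7^2 + 7 + 5 = 110; 110−1 = 109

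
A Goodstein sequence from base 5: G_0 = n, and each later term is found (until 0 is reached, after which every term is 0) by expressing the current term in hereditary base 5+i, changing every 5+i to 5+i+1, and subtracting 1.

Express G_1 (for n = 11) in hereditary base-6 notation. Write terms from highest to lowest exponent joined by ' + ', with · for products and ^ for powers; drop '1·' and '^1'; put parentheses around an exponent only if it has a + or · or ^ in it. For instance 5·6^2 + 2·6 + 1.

2·6

(0) 11|_5 = 2·5 + 1 ↦ 2·6 + 1|_6 = 13 ⇒ 12
(1) 12|_6 = 2·6 ↦ 2·7|_7 = 14 ⇒ 13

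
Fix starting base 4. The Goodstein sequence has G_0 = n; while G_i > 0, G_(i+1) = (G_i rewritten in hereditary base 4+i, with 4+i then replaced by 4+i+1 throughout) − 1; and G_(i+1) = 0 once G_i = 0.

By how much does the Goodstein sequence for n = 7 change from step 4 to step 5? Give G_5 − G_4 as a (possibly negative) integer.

-1

(0) 7|_4 = 4 + 3 ↦ 5 + 3|_5 = 8 ⇒ 7
(1) 7|_5 = 5 + 2 ↦ 6 + 2|_6 = 8 ⇒ 7
(2) 7|_6 = 6 + 1 ↦ 7 + 1|_7 = 8 ⇒ 7
(3) 7|_7 = 7 ↦ 8|_8 = 8 ⇒ 7
(4) 7|_8 = 7 ↦ 7|_9 = 7 ⇒ 6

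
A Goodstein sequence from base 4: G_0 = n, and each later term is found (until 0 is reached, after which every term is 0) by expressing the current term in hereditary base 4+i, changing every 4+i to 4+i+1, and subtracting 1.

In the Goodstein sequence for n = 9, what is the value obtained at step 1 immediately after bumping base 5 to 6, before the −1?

12

9 —HB4→ 2·4 + 1 —bump→ 2·5 + 1 = 11 —(−1)→ 10
10 —HB5→ 2·5 —bump→ 2·6 = 12 —(−1)→ 11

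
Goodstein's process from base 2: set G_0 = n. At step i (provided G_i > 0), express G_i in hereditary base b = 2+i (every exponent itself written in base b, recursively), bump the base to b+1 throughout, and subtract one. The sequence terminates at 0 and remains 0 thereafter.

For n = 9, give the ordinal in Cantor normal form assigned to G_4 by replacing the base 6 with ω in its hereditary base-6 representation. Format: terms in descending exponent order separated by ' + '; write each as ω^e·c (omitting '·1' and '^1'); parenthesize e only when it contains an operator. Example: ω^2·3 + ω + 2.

[0] 9 ≡ 2^(2 + 1) + 1 (base 2). Lift 3: 82. −1: 81.
[1] 81 ≡ 3^(3 + 1) (base 3). Lift 4: 1024. −1: 1023.
[2] 1023 ≡ 3·4^4 + 3·4^3 + 3·4^2 + 3·4 + 3 (base 4). Lift 5: 9843. −1: 9842.
[3] 9842 ≡ 3·5^5 + 3·5^3 + 3·5^2 + 3·5 + 2 (base 5). Lift 6: 140744. −1: 140743.

ω^ω·3 + ω^3·3 + ω^2·3 + ω·3 + 1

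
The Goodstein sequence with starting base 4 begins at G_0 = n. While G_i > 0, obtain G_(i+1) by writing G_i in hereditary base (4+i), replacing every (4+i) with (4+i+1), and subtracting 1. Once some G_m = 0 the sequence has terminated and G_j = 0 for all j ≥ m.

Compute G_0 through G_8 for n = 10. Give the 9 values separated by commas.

10, 11, 12, 13, 13, 13, 13, 13, 13

[0] 10 ≡ 2·4 + 2 (base 4). Lift 5: 12. −1: 11.
[1] 11 ≡ 2·5 + 1 (base 5). Lift 6: 13. −1: 12.
[2] 12 ≡ 2·6 (base 6). Lift 7: 14. −1: 13.
[3] 13 ≡ 7 + 6 (base 7). Lift 8: 14. −1: 13.
[4] 13 ≡ 8 + 5 (base 8). Lift 9: 14. −1: 13.
[5] 13 ≡ 9 + 4 (base 9). Lift 10: 14. −1: 13.
[6] 13 ≡ 10 + 3 (base 10). Lift 11: 14. −1: 13.
[7] 13 ≡ 11 + 2 (base 11). Lift 12: 14. −1: 13.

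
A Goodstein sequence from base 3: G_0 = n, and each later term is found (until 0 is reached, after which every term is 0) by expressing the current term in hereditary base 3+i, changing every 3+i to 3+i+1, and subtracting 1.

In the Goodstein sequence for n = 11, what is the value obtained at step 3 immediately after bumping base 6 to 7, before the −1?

G_0=11  [base 3] 3^2 + 2  →[3↦4]→  4^2 + 2 = 18  −1 ⇒ G_1=17
G_1=17  [base 4] 4^2 + 1  →[4↦5]→  5^2 + 1 = 26  −1 ⇒ G_2=25
G_2=25  [base 5] 5^2  →[5↦6]→  6^2 = 36  −1 ⇒ G_3=35
G_3=35  [base 6] 5·6 + 5  →[6↦7]→  5·7 + 5 = 40  −1 ⇒ G_4=39

40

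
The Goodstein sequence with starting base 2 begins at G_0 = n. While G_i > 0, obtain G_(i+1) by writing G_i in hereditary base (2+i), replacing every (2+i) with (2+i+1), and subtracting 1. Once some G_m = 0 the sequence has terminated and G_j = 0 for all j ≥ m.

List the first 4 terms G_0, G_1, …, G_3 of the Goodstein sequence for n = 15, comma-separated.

i=0: 15 = 2^(2 + 1) + 2^2 + 2 + 1 (b=2); 2→3: 3^(3 + 1) + 3^3 + 3 + 1 = 112; 112−1 = 111
i=1: 111 = 3^(3 + 1) + 3^3 + 3 (b=3); 3→4: 4^(4 + 1) + 4^4 + 4 = 1284; 1284−1 = 1283
i=2: 1283 = 4^(4 + 1) + 4^4 + 3 (b=4); 4→5: 5^(5 + 1) + 5^5 + 3 = 18753; 18753−1 = 18752

15, 111, 1283, 18752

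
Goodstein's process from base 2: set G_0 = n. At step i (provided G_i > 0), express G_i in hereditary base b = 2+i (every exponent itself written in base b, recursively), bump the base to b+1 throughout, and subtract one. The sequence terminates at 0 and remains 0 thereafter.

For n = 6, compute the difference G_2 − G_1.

G_0 = 6. HB_2(6) = 2^2 + 2. Bump = 30. G_1 = 29.
G_1 = 29. HB_3(29) = 3^3 + 2. Bump = 258. G_2 = 257.

228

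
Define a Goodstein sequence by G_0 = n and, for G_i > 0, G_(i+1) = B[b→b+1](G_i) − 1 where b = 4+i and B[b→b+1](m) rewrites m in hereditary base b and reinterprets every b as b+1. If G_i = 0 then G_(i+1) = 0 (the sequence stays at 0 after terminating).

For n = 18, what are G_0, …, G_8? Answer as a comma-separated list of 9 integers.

18, 26, 36, 48, 53, 58, 63, 68, 73

G_0 = 18. HB_4(18) = 4^2 + 2. Bump = 27. G_1 = 26.
G_1 = 26. HB_5(26) = 5^2 + 1. Bump = 37. G_2 = 36.
G_2 = 36. HB_6(36) = 6^2. Bump = 49. G_3 = 48.
G_3 = 48. HB_7(48) = 6·7 + 6. Bump = 54. G_4 = 53.
G_4 = 53. HB_8(53) = 6·8 + 5. Bump = 59. G_5 = 58.
G_5 = 58. HB_9(58) = 6·9 + 4. Bump = 64. G_6 = 63.
G_6 = 63. HB_10(63) = 6·10 + 3. Bump = 69. G_7 = 68.
G_7 = 68. HB_11(68) = 6·11 + 2. Bump = 74. G_8 = 73.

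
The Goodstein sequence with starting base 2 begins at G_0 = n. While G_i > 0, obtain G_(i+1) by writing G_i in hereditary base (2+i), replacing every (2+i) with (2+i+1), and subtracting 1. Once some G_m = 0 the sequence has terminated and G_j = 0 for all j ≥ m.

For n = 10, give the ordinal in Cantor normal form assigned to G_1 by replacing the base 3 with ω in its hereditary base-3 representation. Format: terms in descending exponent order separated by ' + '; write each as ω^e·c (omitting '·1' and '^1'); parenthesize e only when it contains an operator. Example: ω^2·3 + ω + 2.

10 —HB2→ 2^(2 + 1) + 2 —bump→ 3^(3 + 1) + 3 = 84 —(−1)→ 83
83 —HB3→ 3^(3 + 1) + 2 —bump→ 4^(4 + 1) + 2 = 1026 —(−1)→ 1025

ω^(ω + 1) + 2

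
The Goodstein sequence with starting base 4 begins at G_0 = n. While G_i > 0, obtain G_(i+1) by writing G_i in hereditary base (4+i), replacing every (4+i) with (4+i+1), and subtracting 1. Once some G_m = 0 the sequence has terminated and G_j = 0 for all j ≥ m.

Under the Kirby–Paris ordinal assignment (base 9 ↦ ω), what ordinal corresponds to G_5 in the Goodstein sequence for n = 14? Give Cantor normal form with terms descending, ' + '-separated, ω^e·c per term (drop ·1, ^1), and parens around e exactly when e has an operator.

ω·2 + 4

step 0: 14 = 3·4 + 2; sub 5 for 4: 3·5 + 2; = 17; G_1 = 17−1 = 16
step 1: 16 = 3·5 + 1; sub 6 for 5: 3·6 + 1; = 19; G_2 = 19−1 = 18
step 2: 18 = 3·6; sub 7 for 6: 3·7; = 21; G_3 = 21−1 = 20
step 3: 20 = 2·7 + 6; sub 8 for 7: 2·8 + 6; = 22; G_4 = 22−1 = 21
step 4: 21 = 2·8 + 5; sub 9 for 8: 2·9 + 5; = 23; G_5 = 23−1 = 22
step 5: 22 = 2·9 + 4; sub 10 for 9: 2·10 + 4; = 24; G_6 = 24−1 = 23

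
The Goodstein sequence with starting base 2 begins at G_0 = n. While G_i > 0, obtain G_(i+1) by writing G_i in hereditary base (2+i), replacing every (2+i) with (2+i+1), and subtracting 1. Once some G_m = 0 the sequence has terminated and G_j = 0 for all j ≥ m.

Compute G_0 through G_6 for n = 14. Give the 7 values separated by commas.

14, 110, 1281, 18750, 326591, 5862840, 134404971

step 0: 14 = 2^(2 + 1) + 2^2 + 2; sub 3 for 2: 3^(3 + 1) + 3^3 + 3; = 111; G_1 = 111−1 = 110
step 1: 110 = 3^(3 + 1) + 3^3 + 2; sub 4 for 3: 4^(4 + 1) + 4^4 + 2; = 1282; G_2 = 1282−1 = 1281
step 2: 1281 = 4^(4 + 1) + 4^4 + 1; sub 5 for 4: 5^(5 + 1) + 5^5 + 1; = 18751; G_3 = 18751−1 = 18750
step 3: 18750 = 5^(5 + 1) + 5^5; sub 6 for 5: 6^(6 + 1) + 6^6; = 326592; G_4 = 326592−1 = 326591
step 4: 326591 = 6^(6 + 1) + 5·6^5 + 5·6^4 + 5·6^3 + 5·6^2 + 5·6 + 5; sub 7 for 6: 7^(7 + 1) + 5·7^5 + 5·7^4 + 5·7^3 + 5·7^2 + 5·7 + 5; = 5862841; G_5 = 5862841−1 = 5862840
step 5: 5862840 = 7^(7 + 1) + 5·7^5 + 5·7^4 + 5·7^3 + 5·7^2 + 5·7 + 4; sub 8 for 7: 8^(8 + 1) + 5·8^5 + 5·8^4 + 5·8^3 + 5·8^2 + 5·8 + 4; = 134404972; G_6 = 134404972−1 = 134404971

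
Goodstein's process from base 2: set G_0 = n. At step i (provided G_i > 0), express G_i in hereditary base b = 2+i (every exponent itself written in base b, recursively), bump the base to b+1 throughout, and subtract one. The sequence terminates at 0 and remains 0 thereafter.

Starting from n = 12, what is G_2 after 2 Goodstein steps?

1065

12 —HB2→ 2^(2 + 1) + 2^2 —bump→ 3^(3 + 1) + 3^3 = 108 —(−1)→ 107
107 —HB3→ 3^(3 + 1) + 2·3^2 + 2·3 + 2 —bump→ 4^(4 + 1) + 2·4^2 + 2·4 + 2 = 1066 —(−1)→ 1065
1065 —HB4→ 4^(4 + 1) + 2·4^2 + 2·4 + 1 —bump→ 5^(5 + 1) + 2·5^2 + 2·5 + 1 = 15686 —(−1)→ 15685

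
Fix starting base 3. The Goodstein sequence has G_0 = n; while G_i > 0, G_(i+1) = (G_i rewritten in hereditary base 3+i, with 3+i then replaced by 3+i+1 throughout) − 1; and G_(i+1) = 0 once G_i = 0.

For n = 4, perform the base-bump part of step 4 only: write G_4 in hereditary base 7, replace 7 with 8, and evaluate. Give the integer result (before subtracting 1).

2

step 0: 4 = 3 + 1; sub 4 for 3: 4 + 1; = 5; G_1 = 5−1 = 4
step 1: 4 = 4; sub 5 for 4: 5; = 5; G_2 = 5−1 = 4
step 2: 4 = 4; sub 6 for 5: 4; = 4; G_3 = 4−1 = 3
step 3: 3 = 3; sub 7 for 6: 3; = 3; G_4 = 3−1 = 2
step 4: 2 = 2; sub 8 for 7: 2; = 2; G_5 = 2−1 = 1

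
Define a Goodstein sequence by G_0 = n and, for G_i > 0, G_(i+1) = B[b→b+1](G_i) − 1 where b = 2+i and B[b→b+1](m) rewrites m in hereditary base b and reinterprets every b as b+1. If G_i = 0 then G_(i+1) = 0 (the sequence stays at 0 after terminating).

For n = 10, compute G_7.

1937434592

[0] 10 ≡ 2^(2 + 1) + 2 (base 2). Lift 3: 84. −1: 83.
[1] 83 ≡ 3^(3 + 1) + 2 (base 3). Lift 4: 1026. −1: 1025.
[2] 1025 ≡ 4^(4 + 1) + 1 (base 4). Lift 5: 15626. −1: 15625.
[3] 15625 ≡ 5^(5 + 1) (base 5). Lift 6: 279936. −1: 279935.
[4] 279935 ≡ 5·6^6 + 5·6^5 + 5·6^4 + 5·6^3 + 5·6^2 + 5·6 + 5 (base 6). Lift 7: 4215755. −1: 4215754.
[5] 4215754 ≡ 5·7^7 + 5·7^5 + 5·7^4 + 5·7^3 + 5·7^2 + 5·7 + 4 (base 7). Lift 8: 84073324. −1: 84073323.
[6] 84073323 ≡ 5·8^8 + 5·8^5 + 5·8^4 + 5·8^3 + 5·8^2 + 5·8 + 3 (base 8). Lift 9: 1937434593. −1: 1937434592.
[7] 1937434592 ≡ 5·9^9 + 5·9^5 + 5·9^4 + 5·9^3 + 5·9^2 + 5·9 + 2 (base 9). Lift 10: 50000555552. −1: 50000555551.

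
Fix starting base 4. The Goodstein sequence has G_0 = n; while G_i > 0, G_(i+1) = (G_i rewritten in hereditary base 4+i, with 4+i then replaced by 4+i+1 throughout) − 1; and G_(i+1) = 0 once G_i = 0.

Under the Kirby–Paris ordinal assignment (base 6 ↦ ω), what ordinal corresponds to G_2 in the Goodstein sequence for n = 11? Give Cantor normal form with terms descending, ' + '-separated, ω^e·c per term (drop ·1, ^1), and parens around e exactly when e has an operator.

G_0=11  [base 4] 2·4 + 3  →[4↦5]→  2·5 + 3 = 13  −1 ⇒ G_1=12
G_1=12  [base 5] 2·5 + 2  →[5↦6]→  2·6 + 2 = 14  −1 ⇒ G_2=13
G_2=13  [base 6] 2·6 + 1  →[6↦7]→  2·7 + 1 = 15  −1 ⇒ G_3=14

ω·2 + 1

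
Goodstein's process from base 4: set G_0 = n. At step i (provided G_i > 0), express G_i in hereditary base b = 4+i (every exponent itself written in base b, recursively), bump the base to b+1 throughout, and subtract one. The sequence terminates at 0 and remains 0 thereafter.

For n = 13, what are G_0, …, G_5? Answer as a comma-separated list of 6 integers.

13, 15, 17, 18, 19, 20

(0) 13|_4 = 3·4 + 1 ↦ 3·5 + 1|_5 = 16 ⇒ 15
(1) 15|_5 = 3·5 ↦ 3·6|_6 = 18 ⇒ 17
(2) 17|_6 = 2·6 + 5 ↦ 2·7 + 5|_7 = 19 ⇒ 18
(3) 18|_7 = 2·7 + 4 ↦ 2·8 + 4|_8 = 20 ⇒ 19
(4) 19|_8 = 2·8 + 3 ↦ 2·9 + 3|_9 = 21 ⇒ 20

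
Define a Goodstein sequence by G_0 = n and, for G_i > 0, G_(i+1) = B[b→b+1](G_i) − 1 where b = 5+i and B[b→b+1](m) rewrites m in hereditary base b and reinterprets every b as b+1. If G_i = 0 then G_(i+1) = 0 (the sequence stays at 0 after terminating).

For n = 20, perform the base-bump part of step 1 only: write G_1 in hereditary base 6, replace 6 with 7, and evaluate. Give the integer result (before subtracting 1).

26

step 0: 20 = 4·5; sub 6 for 5: 4·6; = 24; G_1 = 24−1 = 23
step 1: 23 = 3·6 + 5; sub 7 for 6: 3·7 + 5; = 26; G_2 = 26−1 = 25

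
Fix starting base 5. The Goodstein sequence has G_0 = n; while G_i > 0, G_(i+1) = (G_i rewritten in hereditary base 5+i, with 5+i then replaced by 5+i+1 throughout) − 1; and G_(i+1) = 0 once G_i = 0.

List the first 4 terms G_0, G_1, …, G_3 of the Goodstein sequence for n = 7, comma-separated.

base 5: 7 = 5 + 2; at 6: 6 + 2 = 8; next = 7
base 6: 7 = 6 + 1; at 7: 7 + 1 = 8; next = 7
base 7: 7 = 7; at 8: 8 = 8; next = 7

7, 7, 7, 7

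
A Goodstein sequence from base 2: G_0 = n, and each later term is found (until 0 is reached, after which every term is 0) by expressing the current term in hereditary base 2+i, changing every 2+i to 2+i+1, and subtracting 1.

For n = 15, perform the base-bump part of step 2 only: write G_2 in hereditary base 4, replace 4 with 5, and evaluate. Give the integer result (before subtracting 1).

G_0 = 15. HB_2(15) = 2^(2 + 1) + 2^2 + 2 + 1. Bump = 112. G_1 = 111.
G_1 = 111. HB_3(111) = 3^(3 + 1) + 3^3 + 3. Bump = 1284. G_2 = 1283.

18753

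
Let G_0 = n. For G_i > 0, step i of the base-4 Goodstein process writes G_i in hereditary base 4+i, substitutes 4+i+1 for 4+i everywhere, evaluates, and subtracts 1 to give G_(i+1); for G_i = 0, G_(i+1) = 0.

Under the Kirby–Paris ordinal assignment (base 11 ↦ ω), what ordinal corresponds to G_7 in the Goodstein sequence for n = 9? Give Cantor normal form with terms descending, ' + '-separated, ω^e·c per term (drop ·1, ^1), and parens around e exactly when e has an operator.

G_0=9  [base 4] 2·4 + 1  →[4↦5]→  2·5 + 1 = 11  −1 ⇒ G_1=10
G_1=10  [base 5] 2·5  →[5↦6]→  2·6 = 12  −1 ⇒ G_2=11
G_2=11  [base 6] 6 + 5  →[6↦7]→  7 + 5 = 12  −1 ⇒ G_3=11
G_3=11  [base 7] 7 + 4  →[7↦8]→  8 + 4 = 12  −1 ⇒ G_4=11
G_4=11  [base 8] 8 + 3  →[8↦9]→  9 + 3 = 12  −1 ⇒ G_5=11
G_5=11  [base 9] 9 + 2  →[9↦10]→  10 + 2 = 12  −1 ⇒ G_6=11
G_6=11  [base 10] 10 + 1  →[10↦11]→  11 + 1 = 12  −1 ⇒ G_7=11

ω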